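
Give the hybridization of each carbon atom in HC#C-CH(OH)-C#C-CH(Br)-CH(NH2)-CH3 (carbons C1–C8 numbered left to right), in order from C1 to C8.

C1 carries 2 σ bonds, plus two π bonds, giving a steric number of 2, so it is sp.
C2 — 2 σ bonds, plus two π bonds. Steric number 2, so sp.
C3: 4 σ bonds — 4 electron domains, sp3.
C4 carries 2 σ bonds, plus two π bonds, giving a steric number of 2, so it is sp.
C5 (2 σ bonds, plus two π bonds) has steric number 2: sp.
C6 is sp3: 4 σ bonds, 4 electron-density regions.
C7: 4 σ bonds — 4 electron domains, sp3.
C8 has 4 σ bonds: steric number 4 → sp3.

C1 sp, C2 sp, C3 sp3, C4 sp, C5 sp, C6 sp3, C7 sp3, C8 sp3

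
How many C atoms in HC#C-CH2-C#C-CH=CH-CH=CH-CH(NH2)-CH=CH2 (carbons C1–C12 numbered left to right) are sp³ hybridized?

C1: sp
C2: sp
C3: sp3 ✓
C4: sp
C5: sp
C6: sp2
C7: sp2
C8: sp2
C9: sp2
C10: sp3 ✓
C11: sp2
C12: sp2
C3, C10 → 2 sp3 carbons.

2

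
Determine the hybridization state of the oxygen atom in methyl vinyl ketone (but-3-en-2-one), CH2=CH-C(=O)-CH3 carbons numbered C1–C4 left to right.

sp2

The oxygen atom: 1 σ bond and 2 lone pairs, plus one π bond — 3 electron domains, sp2.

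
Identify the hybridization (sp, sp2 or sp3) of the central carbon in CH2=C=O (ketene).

sp

The central carbon: 2 σ bonds, plus two π bonds — 2 electron domains, sp.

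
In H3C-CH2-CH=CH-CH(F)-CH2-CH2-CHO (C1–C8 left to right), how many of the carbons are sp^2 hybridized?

3

C1: sp3
C2: sp3
C3: sp2 ✓
C4: sp2 ✓
C5: sp3
C6: sp3
C7: sp3
C8: sp2 ✓
C3, C4, C8 → 3 sp2 carbons.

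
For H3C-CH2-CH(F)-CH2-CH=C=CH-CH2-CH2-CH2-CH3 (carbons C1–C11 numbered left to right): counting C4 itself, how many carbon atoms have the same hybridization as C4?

C4 is sp3 (only σ bonds).
C1: sp3 ✓
C2: sp3 ✓
C3: sp3 ✓
C4: sp3 ✓
C5: sp2
C6: sp
C7: sp2
C8: sp3 ✓
C9: sp3 ✓
C10: sp3 ✓
C11: sp3 ✓
8 carbons are sp3.

8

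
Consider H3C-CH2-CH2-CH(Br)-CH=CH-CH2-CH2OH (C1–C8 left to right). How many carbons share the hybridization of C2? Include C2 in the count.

6

C2 is sp3 (only σ bonds).
C1: sp3 ✓
C2: sp3 ✓
C3: sp3 ✓
C4: sp3 ✓
C5: sp2
C6: sp2
C7: sp3 ✓
C8: sp3 ✓
6 carbons are sp3.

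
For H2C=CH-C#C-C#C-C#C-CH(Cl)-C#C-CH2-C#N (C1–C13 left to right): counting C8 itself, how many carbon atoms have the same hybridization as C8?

9

C8 is sp (two π bonds).
C1: sp2
C2: sp2
C3: sp ✓
C4: sp ✓
C5: sp ✓
C6: sp ✓
C7: sp ✓
C8: sp ✓
C9: sp3
C10: sp ✓
C11: sp ✓
C12: sp3
C13: sp ✓
9 carbons are sp.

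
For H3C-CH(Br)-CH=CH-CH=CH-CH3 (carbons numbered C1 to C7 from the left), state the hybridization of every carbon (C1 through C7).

C1 is sp3: 4 σ bonds, 4 electron-density regions.
C2 carries 4 σ bonds, giving a steric number of 4, so it is sp3.
C3 (3 σ bonds, plus one π bond) has steric number 3: sp2.
C4 has 3 σ bonds, plus one π bond: steric number 3 → sp2.
C5 (3 σ bonds, plus one π bond) has steric number 3: sp2.
C6 carries 3 σ bonds, plus one π bond, giving a steric number of 3, so it is sp2.
C7 carries 4 σ bonds, giving a steric number of 4, so it is sp3.

C1 sp3, C2 sp3, C3 sp2, C4 sp2, C5 sp2, C6 sp2, C7 sp3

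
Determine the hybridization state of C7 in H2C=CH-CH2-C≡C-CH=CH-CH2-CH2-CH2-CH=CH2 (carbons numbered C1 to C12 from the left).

sp^2

C7 carries 3 σ bonds, plus one π bond, giving a steric number of 3, so it is sp2.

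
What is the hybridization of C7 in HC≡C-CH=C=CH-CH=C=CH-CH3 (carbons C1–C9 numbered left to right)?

sp

C7: 2 σ bonds, plus two π bonds; 2 regions of electron density → sp.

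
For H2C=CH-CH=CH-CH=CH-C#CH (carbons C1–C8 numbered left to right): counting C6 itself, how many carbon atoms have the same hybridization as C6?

C6 is sp2 (one π bond).
C1: sp2 ✓
C2: sp2 ✓
C3: sp2 ✓
C4: sp2 ✓
C5: sp2 ✓
C6: sp2 ✓
C7: sp
C8: sp
6 carbons are sp2.

6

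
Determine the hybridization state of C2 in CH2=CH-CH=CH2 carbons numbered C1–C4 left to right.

sp2

C2 is sp2: 3 σ bonds, plus one π bond, 3 electron-density regions.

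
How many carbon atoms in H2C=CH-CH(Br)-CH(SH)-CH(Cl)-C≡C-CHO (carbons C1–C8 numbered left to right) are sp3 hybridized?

3

C1: sp2
C2: sp2
C3: sp3 ✓
C4: sp3 ✓
C5: sp3 ✓
C6: sp
C7: sp
C8: sp2
C3, C4, C5 → 3 sp3 carbons.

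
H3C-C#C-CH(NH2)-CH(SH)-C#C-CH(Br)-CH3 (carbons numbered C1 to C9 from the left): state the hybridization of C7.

C7: 2 σ bonds, plus two π bonds — 2 electron domains, sp.

sp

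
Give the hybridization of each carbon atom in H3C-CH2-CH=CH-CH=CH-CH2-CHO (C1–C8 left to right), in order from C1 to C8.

C1 sp3, C2 sp3, C3 sp2, C4 sp2, C5 sp2, C6 sp2, C7 sp3, C8 sp2

C1 has 4 σ bonds: steric number 4 → sp3.
C2 has 4 σ bonds: steric number 4 → sp3.
C3 (3 σ bonds, plus one π bond) has steric number 3: sp2.
C4: 3 σ bonds, plus one π bond — 3 electron domains, sp2.
C5 carries 3 σ bonds, plus one π bond, giving a steric number of 3, so it is sp2.
C6 is sp2: 3 σ bonds, plus one π bond, 3 electron-density regions.
C7: 4 σ bonds; 4 regions of electron density → sp3.
C8 has 3 σ bonds, plus one π bond: steric number 3 → sp2.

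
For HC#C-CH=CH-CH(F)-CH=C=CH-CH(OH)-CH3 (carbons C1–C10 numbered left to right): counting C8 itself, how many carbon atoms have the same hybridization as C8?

4

C8 is sp2 (one π bond).
C1: sp
C2: sp
C3: sp2 ✓
C4: sp2 ✓
C5: sp3
C6: sp2 ✓
C7: sp
C8: sp2 ✓
C9: sp3
C10: sp3
4 carbons are sp2.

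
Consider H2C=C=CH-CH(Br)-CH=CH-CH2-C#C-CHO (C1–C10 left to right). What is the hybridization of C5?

sp²

C5: 3 σ bonds, plus one π bond — 3 electron domains, sp2.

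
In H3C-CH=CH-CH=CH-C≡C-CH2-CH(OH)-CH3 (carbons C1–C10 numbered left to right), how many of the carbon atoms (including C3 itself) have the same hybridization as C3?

4

C3 is sp2 (one π bond).
C1: sp3
C2: sp2 ✓
C3: sp2 ✓
C4: sp2 ✓
C5: sp2 ✓
C6: sp
C7: sp
C8: sp3
C9: sp3
C10: sp3
4 carbons are sp2.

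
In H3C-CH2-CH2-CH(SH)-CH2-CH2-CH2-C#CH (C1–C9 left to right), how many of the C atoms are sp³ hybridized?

7

C1: sp3 ✓
C2: sp3 ✓
C3: sp3 ✓
C4: sp3 ✓
C5: sp3 ✓
C6: sp3 ✓
C7: sp3 ✓
C8: sp
C9: sp
C1, C2, C3, C4, C5, C6, C7 → 7 sp3 carbons.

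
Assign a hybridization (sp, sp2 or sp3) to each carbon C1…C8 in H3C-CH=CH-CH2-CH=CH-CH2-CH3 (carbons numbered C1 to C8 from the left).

C1 sp3, C2 sp2, C3 sp2, C4 sp3, C5 sp2, C6 sp2, C7 sp3, C8 sp3

C1 carries 4 σ bonds, giving a steric number of 4, so it is sp3.
C2 has 3 σ bonds, plus one π bond: steric number 3 → sp2.
C3: 3 σ bonds, plus one π bond; 3 regions of electron density → sp2.
C4 carries 4 σ bonds, giving a steric number of 4, so it is sp3.
C5: 3 σ bonds, plus one π bond; 3 regions of electron density → sp2.
C6 — 3 σ bonds, plus one π bond. Steric number 3, so sp2.
C7 is sp3: 4 σ bonds, 4 electron-density regions.
C8: 4 σ bonds; 4 regions of electron density → sp3.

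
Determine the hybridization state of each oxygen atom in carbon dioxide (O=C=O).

One σ bond + two lone pairs = steric number 3 → sp2.

sp²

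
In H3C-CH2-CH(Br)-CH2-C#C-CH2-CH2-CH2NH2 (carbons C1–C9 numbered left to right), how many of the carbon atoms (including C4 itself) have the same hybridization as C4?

7

C4 is sp3 (only σ bonds).
C1: sp3 ✓
C2: sp3 ✓
C3: sp3 ✓
C4: sp3 ✓
C5: sp
C6: sp
C7: sp3 ✓
C8: sp3 ✓
C9: sp3 ✓
7 carbons are sp3.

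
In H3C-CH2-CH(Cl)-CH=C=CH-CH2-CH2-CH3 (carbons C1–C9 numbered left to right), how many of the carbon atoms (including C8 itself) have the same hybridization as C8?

6

C8 is sp3 (only σ bonds).
C1: sp3 ✓
C2: sp3 ✓
C3: sp3 ✓
C4: sp2
C5: sp
C6: sp2
C7: sp3 ✓
C8: sp3 ✓
C9: sp3 ✓
6 carbons are sp3.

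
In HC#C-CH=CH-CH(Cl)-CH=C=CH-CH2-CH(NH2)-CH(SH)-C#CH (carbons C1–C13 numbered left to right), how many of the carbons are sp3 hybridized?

4

C1: sp
C2: sp
C3: sp2
C4: sp2
C5: sp3 ✓
C6: sp2
C7: sp
C8: sp2
C9: sp3 ✓
C10: sp3 ✓
C11: sp3 ✓
C12: sp
C13: sp
C5, C9, C10, C11 → 4 sp3 carbons.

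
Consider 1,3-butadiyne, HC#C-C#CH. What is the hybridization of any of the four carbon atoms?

sp

Every carbon is part of a C≡C triple bond: two σ regions → sp.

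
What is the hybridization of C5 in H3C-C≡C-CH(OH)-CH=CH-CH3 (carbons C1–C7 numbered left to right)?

C5: 3 σ bonds, plus one π bond — 3 electron domains, sp2.

sp²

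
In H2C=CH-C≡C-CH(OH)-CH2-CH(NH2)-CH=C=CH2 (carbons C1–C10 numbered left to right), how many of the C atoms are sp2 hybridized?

4

C1: sp2 ✓
C2: sp2 ✓
C3: sp
C4: sp
C5: sp3
C6: sp3
C7: sp3
C8: sp2 ✓
C9: sp
C10: sp2 ✓
C1, C2, C8, C10 → 4 sp2 carbons.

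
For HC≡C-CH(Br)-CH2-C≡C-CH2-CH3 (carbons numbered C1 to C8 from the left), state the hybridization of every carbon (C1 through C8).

C1 sp, C2 sp, C3 sp3, C4 sp3, C5 sp, C6 sp, C7 sp3, C8 sp3

C1 is sp: 2 σ bonds, plus two π bonds, 2 electron-density regions.
C2 carries 2 σ bonds, plus two π bonds, giving a steric number of 2, so it is sp.
C3: 4 σ bonds — 4 electron domains, sp3.
C4 has 4 σ bonds: steric number 4 → sp3.
C5 has 2 σ bonds, plus two π bonds: steric number 2 → sp.
C6 has 2 σ bonds, plus two π bonds: steric number 2 → sp.
C7 carries 4 σ bonds, giving a steric number of 4, so it is sp3.
C8 carries 4 σ bonds, giving a steric number of 4, so it is sp3.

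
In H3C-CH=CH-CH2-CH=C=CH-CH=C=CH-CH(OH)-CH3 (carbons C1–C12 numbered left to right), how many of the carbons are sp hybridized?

C1: sp3
C2: sp2
C3: sp2
C4: sp3
C5: sp2
C6: sp ✓
C7: sp2
C8: sp2
C9: sp ✓
C10: sp2
C11: sp3
C12: sp3
C6, C9 → 2 sp carbons.

2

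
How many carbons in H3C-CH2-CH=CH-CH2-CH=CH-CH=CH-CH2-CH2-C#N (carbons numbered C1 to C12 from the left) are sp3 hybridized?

C1: sp3 ✓
C2: sp3 ✓
C3: sp2
C4: sp2
C5: sp3 ✓
C6: sp2
C7: sp2
C8: sp2
C9: sp2
C10: sp3 ✓
C11: sp3 ✓
C12: sp
C1, C2, C5, C10, C11 → 5 sp3 carbons.

5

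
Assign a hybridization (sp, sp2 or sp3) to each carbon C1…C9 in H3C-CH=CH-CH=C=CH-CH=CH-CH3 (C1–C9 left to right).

C1: 4 σ bonds; 4 regions of electron density → sp3.
C2 (3 σ bonds, plus one π bond) has steric number 3: sp2.
C3 — 3 σ bonds, plus one π bond. Steric number 3, so sp2.
C4 (3 σ bonds, plus one π bond) has steric number 3: sp2.
C5: 2 σ bonds, plus two π bonds — 2 electron domains, sp.
C6 is sp2: 3 σ bonds, plus one π bond, 3 electron-density regions.
C7 has 3 σ bonds, plus one π bond: steric number 3 → sp2.
C8 — 3 σ bonds, plus one π bond. Steric number 3, so sp2.
C9 (4 σ bonds) has steric number 4: sp3.

C1 sp3, C2 sp2, C3 sp2, C4 sp2, C5 sp, C6 sp2, C7 sp2, C8 sp2, C9 sp3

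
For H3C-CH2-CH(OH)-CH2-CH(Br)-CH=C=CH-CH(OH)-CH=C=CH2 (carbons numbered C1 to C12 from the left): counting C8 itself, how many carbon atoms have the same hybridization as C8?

C8 is sp2 (one π bond).
C1: sp3
C2: sp3
C3: sp3
C4: sp3
C5: sp3
C6: sp2 ✓
C7: sp
C8: sp2 ✓
C9: sp3
C10: sp2 ✓
C11: sp
C12: sp2 ✓
4 carbons are sp2.

4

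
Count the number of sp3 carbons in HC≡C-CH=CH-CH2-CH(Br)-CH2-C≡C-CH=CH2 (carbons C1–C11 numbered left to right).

3

C1: sp
C2: sp
C3: sp2
C4: sp2
C5: sp3 ✓
C6: sp3 ✓
C7: sp3 ✓
C8: sp
C9: sp
C10: sp2
C11: sp2
C5, C6, C7 → 3 sp3 carbons.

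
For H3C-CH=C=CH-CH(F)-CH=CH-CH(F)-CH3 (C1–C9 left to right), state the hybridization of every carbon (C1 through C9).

C1 sp3, C2 sp2, C3 sp, C4 sp2, C5 sp3, C6 sp2, C7 sp2, C8 sp3, C9 sp3

C1 carries 4 σ bonds, giving a steric number of 4, so it is sp3.
C2 — 3 σ bonds, plus one π bond. Steric number 3, so sp2.
C3: 2 σ bonds, plus two π bonds; 2 regions of electron density → sp.
C4 carries 3 σ bonds, plus one π bond, giving a steric number of 3, so it is sp2.
C5: 4 σ bonds — 4 electron domains, sp3.
C6 — 3 σ bonds, plus one π bond. Steric number 3, so sp2.
C7 — 3 σ bonds, plus one π bond. Steric number 3, so sp2.
C8 is sp3: 4 σ bonds, 4 electron-density regions.
C9 is sp3: 4 σ bonds, 4 electron-density regions.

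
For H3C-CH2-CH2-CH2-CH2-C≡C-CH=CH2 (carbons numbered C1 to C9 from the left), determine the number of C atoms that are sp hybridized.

2

C1: sp3
C2: sp3
C3: sp3
C4: sp3
C5: sp3
C6: sp ✓
C7: sp ✓
C8: sp2
C9: sp2
C6, C7 → 2 sp carbons.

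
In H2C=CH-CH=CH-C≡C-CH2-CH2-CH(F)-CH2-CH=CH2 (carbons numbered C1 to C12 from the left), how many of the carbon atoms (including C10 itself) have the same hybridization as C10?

C10 is sp3 (only σ bonds).
C1: sp2
C2: sp2
C3: sp2
C4: sp2
C5: sp
C6: sp
C7: sp3 ✓
C8: sp3 ✓
C9: sp3 ✓
C10: sp3 ✓
C11: sp2
C12: sp2
4 carbons are sp3.

4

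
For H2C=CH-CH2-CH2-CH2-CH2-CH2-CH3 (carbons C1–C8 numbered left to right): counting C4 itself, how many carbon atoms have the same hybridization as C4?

C4 is sp3 (only σ bonds).
C1: sp2
C2: sp2
C3: sp3 ✓
C4: sp3 ✓
C5: sp3 ✓
C6: sp3 ✓
C7: sp3 ✓
C8: sp3 ✓
6 carbons are sp3.

6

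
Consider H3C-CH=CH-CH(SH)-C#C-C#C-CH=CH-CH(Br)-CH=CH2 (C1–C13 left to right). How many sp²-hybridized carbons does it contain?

C1: sp3
C2: sp2 ✓
C3: sp2 ✓
C4: sp3
C5: sp
C6: sp
C7: sp
C8: sp
C9: sp2 ✓
C10: sp2 ✓
C11: sp3
C12: sp2 ✓
C13: sp2 ✓
C2, C3, C9, C10, C12, C13 → 6 sp2 carbons.

6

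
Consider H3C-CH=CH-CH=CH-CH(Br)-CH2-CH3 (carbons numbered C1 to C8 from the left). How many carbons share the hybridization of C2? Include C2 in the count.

C2 is sp2 (one π bond).
C1: sp3
C2: sp2 ✓
C3: sp2 ✓
C4: sp2 ✓
C5: sp2 ✓
C6: sp3
C7: sp3
C8: sp3
4 carbons are sp2.

4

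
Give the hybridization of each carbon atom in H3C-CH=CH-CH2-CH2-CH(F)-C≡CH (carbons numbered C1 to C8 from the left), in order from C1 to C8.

C1 sp3, C2 sp2, C3 sp2, C4 sp3, C5 sp3, C6 sp3, C7 sp, C8 sp

C1 (4 σ bonds) has steric number 4: sp3.
C2 is sp2: 3 σ bonds, plus one π bond, 3 electron-density regions.
C3: 3 σ bonds, plus one π bond; 3 regions of electron density → sp2.
C4 carries 4 σ bonds, giving a steric number of 4, so it is sp3.
C5 has 4 σ bonds: steric number 4 → sp3.
C6 — 4 σ bonds. Steric number 4, so sp3.
C7 — 2 σ bonds, plus two π bonds. Steric number 2, so sp.
C8 is sp: 2 σ bonds, plus two π bonds, 2 electron-density regions.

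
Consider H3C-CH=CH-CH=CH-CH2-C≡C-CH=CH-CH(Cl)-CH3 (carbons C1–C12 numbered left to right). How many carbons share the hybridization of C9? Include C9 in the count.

C9 is sp2 (one π bond).
C1: sp3
C2: sp2 ✓
C3: sp2 ✓
C4: sp2 ✓
C5: sp2 ✓
C6: sp3
C7: sp
C8: sp
C9: sp2 ✓
C10: sp2 ✓
C11: sp3
C12: sp3
6 carbons are sp2.

6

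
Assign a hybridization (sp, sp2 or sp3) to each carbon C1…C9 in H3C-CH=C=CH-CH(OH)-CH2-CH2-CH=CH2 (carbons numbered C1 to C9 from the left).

C1 sp3, C2 sp2, C3 sp, C4 sp2, C5 sp3, C6 sp3, C7 sp3, C8 sp2, C9 sp2

C1 carries 4 σ bonds, giving a steric number of 4, so it is sp3.
C2 is sp2: 3 σ bonds, plus one π bond, 3 electron-density regions.
C3: 2 σ bonds, plus two π bonds; 2 regions of electron density → sp.
C4 (3 σ bonds, plus one π bond) has steric number 3: sp2.
C5 carries 4 σ bonds, giving a steric number of 4, so it is sp3.
C6: 4 σ bonds — 4 electron domains, sp3.
C7: 4 σ bonds; 4 regions of electron density → sp3.
C8 (3 σ bonds, plus one π bond) has steric number 3: sp2.
C9: 3 σ bonds, plus one π bond — 3 electron domains, sp2.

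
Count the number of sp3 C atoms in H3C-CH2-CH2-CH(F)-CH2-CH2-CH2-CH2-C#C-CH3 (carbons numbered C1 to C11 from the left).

9

C1: sp3 ✓
C2: sp3 ✓
C3: sp3 ✓
C4: sp3 ✓
C5: sp3 ✓
C6: sp3 ✓
C7: sp3 ✓
C8: sp3 ✓
C9: sp
C10: sp
C11: sp3 ✓
C1, C2, C3, C4, C5, C6, C7, C8, C11 → 9 sp3 carbons.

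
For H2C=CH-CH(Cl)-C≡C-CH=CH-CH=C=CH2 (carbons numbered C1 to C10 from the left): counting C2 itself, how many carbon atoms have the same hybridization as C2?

6

C2 is sp2 (one π bond).
C1: sp2 ✓
C2: sp2 ✓
C3: sp3
C4: sp
C5: sp
C6: sp2 ✓
C7: sp2 ✓
C8: sp2 ✓
C9: sp
C10: sp2 ✓
6 carbons are sp2.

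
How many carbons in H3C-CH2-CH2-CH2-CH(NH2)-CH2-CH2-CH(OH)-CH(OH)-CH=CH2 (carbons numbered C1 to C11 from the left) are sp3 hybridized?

C1: sp3 ✓
C2: sp3 ✓
C3: sp3 ✓
C4: sp3 ✓
C5: sp3 ✓
C6: sp3 ✓
C7: sp3 ✓
C8: sp3 ✓
C9: sp3 ✓
C10: sp2
C11: sp2
C1, C2, C3, C4, C5, C6, C7, C8, C9 → 9 sp3 carbons.

9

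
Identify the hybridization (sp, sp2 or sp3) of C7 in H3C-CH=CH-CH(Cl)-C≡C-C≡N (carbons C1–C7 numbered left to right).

C7 is sp: 2 σ bonds, plus two π bonds, 2 electron-density regions.

sp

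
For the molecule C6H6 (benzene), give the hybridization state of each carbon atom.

Every ring carbon has three σ bonds and contributes one p electron to the aromatic π system.

sp2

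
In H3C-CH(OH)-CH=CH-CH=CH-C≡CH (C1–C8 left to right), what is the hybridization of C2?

C2 has 4 σ bonds: steric number 4 → sp3.

sp^3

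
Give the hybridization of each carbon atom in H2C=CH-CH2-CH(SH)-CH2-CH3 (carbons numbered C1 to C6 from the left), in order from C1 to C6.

C1 sp2, C2 sp2, C3 sp3, C4 sp3, C5 sp3, C6 sp3

C1 (3 σ bonds, plus one π bond) has steric number 3: sp2.
C2 is sp2: 3 σ bonds, plus one π bond, 3 electron-density regions.
C3 carries 4 σ bonds, giving a steric number of 4, so it is sp3.
C4 has 4 σ bonds: steric number 4 → sp3.
C5: 4 σ bonds; 4 regions of electron density → sp3.
C6 (4 σ bonds) has steric number 4: sp3.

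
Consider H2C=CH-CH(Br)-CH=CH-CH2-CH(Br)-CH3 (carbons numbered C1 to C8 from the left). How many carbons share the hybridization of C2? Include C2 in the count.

4

C2 is sp2 (one π bond).
C1: sp2 ✓
C2: sp2 ✓
C3: sp3
C4: sp2 ✓
C5: sp2 ✓
C6: sp3
C7: sp3
C8: sp3
4 carbons are sp2.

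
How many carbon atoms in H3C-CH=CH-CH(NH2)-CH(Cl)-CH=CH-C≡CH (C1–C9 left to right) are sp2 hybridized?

C1: sp3
C2: sp2 ✓
C3: sp2 ✓
C4: sp3
C5: sp3
C6: sp2 ✓
C7: sp2 ✓
C8: sp
C9: sp
C2, C3, C6, C7 → 4 sp2 carbons.

4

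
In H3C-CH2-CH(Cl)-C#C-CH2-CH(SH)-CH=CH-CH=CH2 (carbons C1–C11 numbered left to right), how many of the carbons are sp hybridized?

C1: sp3
C2: sp3
C3: sp3
C4: sp ✓
C5: sp ✓
C6: sp3
C7: sp3
C8: sp2
C9: sp2
C10: sp2
C11: sp2
C4, C5 → 2 sp carbons.

2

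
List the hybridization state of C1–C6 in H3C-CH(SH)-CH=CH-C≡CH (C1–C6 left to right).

C1 sp3, C2 sp3, C3 sp2, C4 sp2, C5 sp, C6 sp

C1 is sp3: 4 σ bonds, 4 electron-density regions.
C2 — 4 σ bonds. Steric number 4, so sp3.
C3 carries 3 σ bonds, plus one π bond, giving a steric number of 3, so it is sp2.
C4: 3 σ bonds, plus one π bond — 3 electron domains, sp2.
C5 carries 2 σ bonds, plus two π bonds, giving a steric number of 2, so it is sp.
C6 (2 σ bonds, plus two π bonds) has steric number 2: sp.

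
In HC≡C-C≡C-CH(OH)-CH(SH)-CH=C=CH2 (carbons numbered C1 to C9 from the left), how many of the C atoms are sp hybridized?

C1: sp ✓
C2: sp ✓
C3: sp ✓
C4: sp ✓
C5: sp3
C6: sp3
C7: sp2
C8: sp ✓
C9: sp2
C1, C2, C3, C4, C8 → 5 sp carbons.

5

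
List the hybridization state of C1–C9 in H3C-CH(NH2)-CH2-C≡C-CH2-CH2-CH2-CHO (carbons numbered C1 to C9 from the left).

C1 sp3, C2 sp3, C3 sp3, C4 sp, C5 sp, C6 sp3, C7 sp3, C8 sp3, C9 sp2

C1 (4 σ bonds) has steric number 4: sp3.
C2: 4 σ bonds — 4 electron domains, sp3.
C3 carries 4 σ bonds, giving a steric number of 4, so it is sp3.
C4 is sp: 2 σ bonds, plus two π bonds, 2 electron-density regions.
C5: 2 σ bonds, plus two π bonds; 2 regions of electron density → sp.
C6: 4 σ bonds — 4 electron domains, sp3.
C7 — 4 σ bonds. Steric number 4, so sp3.
C8 — 4 σ bonds. Steric number 4, so sp3.
C9: 3 σ bonds, plus one π bond — 3 electron domains, sp2.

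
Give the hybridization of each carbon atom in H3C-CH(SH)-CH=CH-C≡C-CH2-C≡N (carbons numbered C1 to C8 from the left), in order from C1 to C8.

C1: 4 σ bonds; 4 regions of electron density → sp3.
C2 is sp3: 4 σ bonds, 4 electron-density regions.
C3 (3 σ bonds, plus one π bond) has steric number 3: sp2.
C4 is sp2: 3 σ bonds, plus one π bond, 3 electron-density regions.
C5: 2 σ bonds, plus two π bonds; 2 regions of electron density → sp.
C6: 2 σ bonds, plus two π bonds; 2 regions of electron density → sp.
C7 (4 σ bonds) has steric number 4: sp3.
C8 carries 2 σ bonds, plus two π bonds, giving a steric number of 2, so it is sp.

C1 sp3, C2 sp3, C3 sp2, C4 sp2, C5 sp, C6 sp, C7 sp3, C8 sp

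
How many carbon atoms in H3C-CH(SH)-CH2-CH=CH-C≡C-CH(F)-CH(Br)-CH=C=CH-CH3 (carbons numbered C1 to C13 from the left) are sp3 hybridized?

6

C1: sp3 ✓
C2: sp3 ✓
C3: sp3 ✓
C4: sp2
C5: sp2
C6: sp
C7: sp
C8: sp3 ✓
C9: sp3 ✓
C10: sp2
C11: sp
C12: sp2
C13: sp3 ✓
C1, C2, C3, C8, C9, C13 → 6 sp3 carbons.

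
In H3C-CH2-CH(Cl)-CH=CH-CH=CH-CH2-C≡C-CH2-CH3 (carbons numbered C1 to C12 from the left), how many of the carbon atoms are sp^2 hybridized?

C1: sp3
C2: sp3
C3: sp3
C4: sp2 ✓
C5: sp2 ✓
C6: sp2 ✓
C7: sp2 ✓
C8: sp3
C9: sp
C10: sp
C11: sp3
C12: sp3
C4, C5, C6, C7 → 4 sp2 carbons.

4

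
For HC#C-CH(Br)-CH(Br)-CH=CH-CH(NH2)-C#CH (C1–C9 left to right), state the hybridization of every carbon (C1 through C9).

C1 sp, C2 sp, C3 sp3, C4 sp3, C5 sp2, C6 sp2, C7 sp3, C8 sp, C9 sp

C1 has 2 σ bonds, plus two π bonds: steric number 2 → sp.
C2 is sp: 2 σ bonds, plus two π bonds, 2 electron-density regions.
C3 is sp3: 4 σ bonds, 4 electron-density regions.
C4 — 4 σ bonds. Steric number 4, so sp3.
C5 has 3 σ bonds, plus one π bond: steric number 3 → sp2.
C6 (3 σ bonds, plus one π bond) has steric number 3: sp2.
C7 is sp3: 4 σ bonds, 4 electron-density regions.
C8 (2 σ bonds, plus two π bonds) has steric number 2: sp.
C9 — 2 σ bonds, plus two π bonds. Steric number 2, so sp.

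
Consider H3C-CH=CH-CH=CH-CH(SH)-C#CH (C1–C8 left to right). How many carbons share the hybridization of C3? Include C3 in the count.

4

C3 is sp2 (one π bond).
C1: sp3
C2: sp2 ✓
C3: sp2 ✓
C4: sp2 ✓
C5: sp2 ✓
C6: sp3
C7: sp
C8: sp
4 carbons are sp2.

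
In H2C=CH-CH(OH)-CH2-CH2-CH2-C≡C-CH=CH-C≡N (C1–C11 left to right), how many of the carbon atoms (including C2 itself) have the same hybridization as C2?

4

C2 is sp2 (one π bond).
C1: sp2 ✓
C2: sp2 ✓
C3: sp3
C4: sp3
C5: sp3
C6: sp3
C7: sp
C8: sp
C9: sp2 ✓
C10: sp2 ✓
C11: sp
4 carbons are sp2.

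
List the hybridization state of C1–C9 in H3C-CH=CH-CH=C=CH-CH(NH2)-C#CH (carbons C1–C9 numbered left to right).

C1 sp3, C2 sp2, C3 sp2, C4 sp2, C5 sp, C6 sp2, C7 sp3, C8 sp, C9 sp

C1 (4 σ bonds) has steric number 4: sp3.
C2: 3 σ bonds, plus one π bond; 3 regions of electron density → sp2.
C3 — 3 σ bonds, plus one π bond. Steric number 3, so sp2.
C4: 3 σ bonds, plus one π bond; 3 regions of electron density → sp2.
C5 is sp: 2 σ bonds, plus two π bonds, 2 electron-density regions.
C6 — 3 σ bonds, plus one π bond. Steric number 3, so sp2.
C7 carries 4 σ bonds, giving a steric number of 4, so it is sp3.
C8 (2 σ bonds, plus two π bonds) has steric number 2: sp.
C9 — 2 σ bonds, plus two π bonds. Steric number 2, so sp.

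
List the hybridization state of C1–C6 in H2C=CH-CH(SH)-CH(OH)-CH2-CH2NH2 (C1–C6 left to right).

C1 sp2, C2 sp2, C3 sp3, C4 sp3, C5 sp3, C6 sp3

C1 has 3 σ bonds, plus one π bond: steric number 3 → sp2.
C2 carries 3 σ bonds, plus one π bond, giving a steric number of 3, so it is sp2.
C3 (4 σ bonds) has steric number 4: sp3.
C4: 4 σ bonds — 4 electron domains, sp3.
C5 — 4 σ bonds. Steric number 4, so sp3.
C6: 4 σ bonds; 4 regions of electron density → sp3.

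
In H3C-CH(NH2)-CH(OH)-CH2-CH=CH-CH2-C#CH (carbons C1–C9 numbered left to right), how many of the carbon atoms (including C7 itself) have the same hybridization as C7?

5

C7 is sp3 (only σ bonds).
C1: sp3 ✓
C2: sp3 ✓
C3: sp3 ✓
C4: sp3 ✓
C5: sp2
C6: sp2
C7: sp3 ✓
C8: sp
C9: sp
5 carbons are sp3.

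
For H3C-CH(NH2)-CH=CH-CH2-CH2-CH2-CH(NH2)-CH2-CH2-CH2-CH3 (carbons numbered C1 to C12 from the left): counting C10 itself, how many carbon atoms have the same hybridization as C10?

10

C10 is sp3 (only σ bonds).
C1: sp3 ✓
C2: sp3 ✓
C3: sp2
C4: sp2
C5: sp3 ✓
C6: sp3 ✓
C7: sp3 ✓
C8: sp3 ✓
C9: sp3 ✓
C10: sp3 ✓
C11: sp3 ✓
C12: sp3 ✓
10 carbons are sp3.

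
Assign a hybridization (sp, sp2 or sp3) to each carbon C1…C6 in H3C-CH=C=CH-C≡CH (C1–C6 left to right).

C1: 4 σ bonds; 4 regions of electron density → sp3.
C2: 3 σ bonds, plus one π bond — 3 electron domains, sp2.
C3 — 2 σ bonds, plus two π bonds. Steric number 2, so sp.
C4: 3 σ bonds, plus one π bond; 3 regions of electron density → sp2.
C5 has 2 σ bonds, plus two π bonds: steric number 2 → sp.
C6 carries 2 σ bonds, plus two π bonds, giving a steric number of 2, so it is sp.

C1 sp3, C2 sp2, C3 sp, C4 sp2, C5 sp, C6 sp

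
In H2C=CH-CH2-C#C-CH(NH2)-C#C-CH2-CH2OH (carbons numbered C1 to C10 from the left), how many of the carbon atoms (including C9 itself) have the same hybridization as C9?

C9 is sp3 (only σ bonds).
C1: sp2
C2: sp2
C3: sp3 ✓
C4: sp
C5: sp
C6: sp3 ✓
C7: sp
C8: sp
C9: sp3 ✓
C10: sp3 ✓
4 carbons are sp3.

4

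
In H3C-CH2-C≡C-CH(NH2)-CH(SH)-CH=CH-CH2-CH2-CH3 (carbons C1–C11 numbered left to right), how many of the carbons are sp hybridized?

C1: sp3
C2: sp3
C3: sp ✓
C4: sp ✓
C5: sp3
C6: sp3
C7: sp2
C8: sp2
C9: sp3
C10: sp3
C11: sp3
C3, C4 → 2 sp carbons.

2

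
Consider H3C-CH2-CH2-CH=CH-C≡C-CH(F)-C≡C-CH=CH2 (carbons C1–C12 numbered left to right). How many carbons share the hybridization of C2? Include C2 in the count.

C2 is sp3 (only σ bonds).
C1: sp3 ✓
C2: sp3 ✓
C3: sp3 ✓
C4: sp2
C5: sp2
C6: sp
C7: sp
C8: sp3 ✓
C9: sp
C10: sp
C11: sp2
C12: sp2
4 carbons are sp3.

4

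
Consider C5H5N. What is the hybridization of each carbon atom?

sp²

Each carbon atom has 3 σ bonds, plus one π bond: steric number 3 → sp2.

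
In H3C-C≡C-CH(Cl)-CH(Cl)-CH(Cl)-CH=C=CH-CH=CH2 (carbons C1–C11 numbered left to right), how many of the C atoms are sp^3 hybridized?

C1: sp3 ✓
C2: sp
C3: sp
C4: sp3 ✓
C5: sp3 ✓
C6: sp3 ✓
C7: sp2
C8: sp
C9: sp2
C10: sp2
C11: sp2
C1, C4, C5, C6 → 4 sp3 carbons.

4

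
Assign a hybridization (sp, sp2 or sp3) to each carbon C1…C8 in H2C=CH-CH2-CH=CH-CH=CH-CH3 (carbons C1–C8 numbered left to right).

C1 sp2, C2 sp2, C3 sp3, C4 sp2, C5 sp2, C6 sp2, C7 sp2, C8 sp3

C1: 3 σ bonds, plus one π bond — 3 electron domains, sp2.
C2 is sp2: 3 σ bonds, plus one π bond, 3 electron-density regions.
C3: 4 σ bonds; 4 regions of electron density → sp3.
C4 — 3 σ bonds, plus one π bond. Steric number 3, so sp2.
C5 is sp2: 3 σ bonds, plus one π bond, 3 electron-density regions.
C6 (3 σ bonds, plus one π bond) has steric number 3: sp2.
C7 is sp2: 3 σ bonds, plus one π bond, 3 electron-density regions.
C8 — 4 σ bonds. Steric number 4, so sp3.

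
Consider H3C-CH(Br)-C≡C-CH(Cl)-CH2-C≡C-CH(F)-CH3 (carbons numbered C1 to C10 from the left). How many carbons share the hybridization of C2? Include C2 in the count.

6

C2 is sp3 (only σ bonds).
C1: sp3 ✓
C2: sp3 ✓
C3: sp
C4: sp
C5: sp3 ✓
C6: sp3 ✓
C7: sp
C8: sp
C9: sp3 ✓
C10: sp3 ✓
6 carbons are sp3.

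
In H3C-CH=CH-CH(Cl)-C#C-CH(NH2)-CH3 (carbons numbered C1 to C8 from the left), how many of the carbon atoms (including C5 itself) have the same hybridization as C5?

C5 is sp (two π bonds).
C1: sp3
C2: sp2
C3: sp2
C4: sp3
C5: sp ✓
C6: sp ✓
C7: sp3
C8: sp3
2 carbons are sp.

2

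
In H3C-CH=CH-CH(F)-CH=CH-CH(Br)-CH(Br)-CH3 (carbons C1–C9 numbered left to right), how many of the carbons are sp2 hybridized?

C1: sp3
C2: sp2 ✓
C3: sp2 ✓
C4: sp3
C5: sp2 ✓
C6: sp2 ✓
C7: sp3
C8: sp3
C9: sp3
C2, C3, C5, C6 → 4 sp2 carbons.

4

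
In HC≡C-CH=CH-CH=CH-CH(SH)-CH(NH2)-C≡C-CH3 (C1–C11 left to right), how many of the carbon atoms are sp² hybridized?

4

C1: sp
C2: sp
C3: sp2 ✓
C4: sp2 ✓
C5: sp2 ✓
C6: sp2 ✓
C7: sp3
C8: sp3
C9: sp
C10: sp
C11: sp3
C3, C4, C5, C6 → 4 sp2 carbons.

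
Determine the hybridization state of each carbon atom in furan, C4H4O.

sp^2

Each carbon atom: 3 σ bonds, plus one π bond; 3 regions of electron density → sp2.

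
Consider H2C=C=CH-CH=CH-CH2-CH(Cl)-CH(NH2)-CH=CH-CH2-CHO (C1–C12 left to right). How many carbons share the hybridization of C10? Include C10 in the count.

C10 is sp2 (one π bond).
C1: sp2 ✓
C2: sp
C3: sp2 ✓
C4: sp2 ✓
C5: sp2 ✓
C6: sp3
C7: sp3
C8: sp3
C9: sp2 ✓
C10: sp2 ✓
C11: sp3
C12: sp2 ✓
7 carbons are sp2.

7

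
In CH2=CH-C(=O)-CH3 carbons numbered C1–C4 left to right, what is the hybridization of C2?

C2 carries 3 σ bonds, plus one π bond, giving a steric number of 3, so it is sp2.

sp2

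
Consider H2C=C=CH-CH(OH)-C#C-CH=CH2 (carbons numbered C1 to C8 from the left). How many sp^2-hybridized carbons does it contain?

C1: sp2 ✓
C2: sp
C3: sp2 ✓
C4: sp3
C5: sp
C6: sp
C7: sp2 ✓
C8: sp2 ✓
C1, C3, C7, C8 → 4 sp2 carbons.

4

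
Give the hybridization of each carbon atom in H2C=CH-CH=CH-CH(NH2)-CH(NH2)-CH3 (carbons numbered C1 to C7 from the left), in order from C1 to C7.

C1 carries 3 σ bonds, plus one π bond, giving a steric number of 3, so it is sp2.
C2 — 3 σ bonds, plus one π bond. Steric number 3, so sp2.
C3 carries 3 σ bonds, plus one π bond, giving a steric number of 3, so it is sp2.
C4 has 3 σ bonds, plus one π bond: steric number 3 → sp2.
C5 has 4 σ bonds: steric number 4 → sp3.
C6 has 4 σ bonds: steric number 4 → sp3.
C7: 4 σ bonds — 4 electron domains, sp3.

C1 sp2, C2 sp2, C3 sp2, C4 sp2, C5 sp3, C6 sp3, C7 sp3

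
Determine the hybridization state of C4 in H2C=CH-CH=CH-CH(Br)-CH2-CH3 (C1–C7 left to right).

C4 has 3 σ bonds, plus one π bond: steric number 3 → sp2.

sp²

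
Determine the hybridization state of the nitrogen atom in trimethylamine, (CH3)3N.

sp³

The nitrogen atom carries 3 σ bonds and 1 lone pair, giving a steric number of 4, so it is sp3.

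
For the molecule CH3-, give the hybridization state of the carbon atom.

sp3

Three σ bonds + one lone pair = steric number 4 → sp3, pyramidal.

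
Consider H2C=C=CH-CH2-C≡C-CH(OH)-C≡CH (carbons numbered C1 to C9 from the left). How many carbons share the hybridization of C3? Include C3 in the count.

2

C3 is sp2 (one π bond).
C1: sp2 ✓
C2: sp
C3: sp2 ✓
C4: sp3
C5: sp
C6: sp
C7: sp3
C8: sp
C9: sp
2 carbons are sp2.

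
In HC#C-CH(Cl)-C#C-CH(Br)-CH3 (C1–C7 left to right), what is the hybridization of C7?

C7 (4 σ bonds) has steric number 4: sp3.

sp^3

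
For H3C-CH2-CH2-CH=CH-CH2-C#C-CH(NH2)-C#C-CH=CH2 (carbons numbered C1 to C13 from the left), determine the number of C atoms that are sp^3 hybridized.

5

C1: sp3 ✓
C2: sp3 ✓
C3: sp3 ✓
C4: sp2
C5: sp2
C6: sp3 ✓
C7: sp
C8: sp
C9: sp3 ✓
C10: sp
C11: sp
C12: sp2
C13: sp2
C1, C2, C3, C6, C9 → 5 sp3 carbons.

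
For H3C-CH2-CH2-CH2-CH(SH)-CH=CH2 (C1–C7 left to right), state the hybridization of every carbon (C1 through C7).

C1 — 4 σ bonds. Steric number 4, so sp3.
C2 (4 σ bonds) has steric number 4: sp3.
C3: 4 σ bonds; 4 regions of electron density → sp3.
C4 — 4 σ bonds. Steric number 4, so sp3.
C5: 4 σ bonds — 4 electron domains, sp3.
C6 carries 3 σ bonds, plus one π bond, giving a steric number of 3, so it is sp2.
C7 carries 3 σ bonds, plus one π bond, giving a steric number of 3, so it is sp2.

C1 sp3, C2 sp3, C3 sp3, C4 sp3, C5 sp3, C6 sp2, C7 sp2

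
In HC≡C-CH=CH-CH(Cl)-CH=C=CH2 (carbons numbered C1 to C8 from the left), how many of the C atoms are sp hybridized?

3

C1: sp ✓
C2: sp ✓
C3: sp2
C4: sp2
C5: sp3
C6: sp2
C7: sp ✓
C8: sp2
C1, C2, C7 → 3 sp carbons.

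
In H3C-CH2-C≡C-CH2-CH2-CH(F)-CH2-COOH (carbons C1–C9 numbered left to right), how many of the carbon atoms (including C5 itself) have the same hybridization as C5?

6

C5 is sp3 (only σ bonds).
C1: sp3 ✓
C2: sp3 ✓
C3: sp
C4: sp
C5: sp3 ✓
C6: sp3 ✓
C7: sp3 ✓
C8: sp3 ✓
C9: sp2
6 carbons are sp3.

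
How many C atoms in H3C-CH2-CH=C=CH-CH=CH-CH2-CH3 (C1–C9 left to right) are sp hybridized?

1

C1: sp3
C2: sp3
C3: sp2
C4: sp ✓
C5: sp2
C6: sp2
C7: sp2
C8: sp3
C9: sp3
C4 → 1 sp carbon.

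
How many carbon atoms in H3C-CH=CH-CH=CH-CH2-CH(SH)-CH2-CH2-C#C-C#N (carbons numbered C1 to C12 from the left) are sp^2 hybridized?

4

C1: sp3
C2: sp2 ✓
C3: sp2 ✓
C4: sp2 ✓
C5: sp2 ✓
C6: sp3
C7: sp3
C8: sp3
C9: sp3
C10: sp
C11: sp
C12: sp
C2, C3, C4, C5 → 4 sp2 carbons.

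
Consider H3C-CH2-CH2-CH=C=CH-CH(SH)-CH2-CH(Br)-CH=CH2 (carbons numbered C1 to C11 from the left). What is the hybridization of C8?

sp^3

C8 — 4 σ bonds. Steric number 4, so sp3.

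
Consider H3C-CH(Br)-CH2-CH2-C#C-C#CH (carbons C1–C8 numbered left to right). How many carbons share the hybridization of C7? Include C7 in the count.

C7 is sp (two π bonds).
C1: sp3
C2: sp3
C3: sp3
C4: sp3
C5: sp ✓
C6: sp ✓
C7: sp ✓
C8: sp ✓
4 carbons are sp.

4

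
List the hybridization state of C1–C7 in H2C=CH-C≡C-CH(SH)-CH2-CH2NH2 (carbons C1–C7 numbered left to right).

C1 sp2, C2 sp2, C3 sp, C4 sp, C5 sp3, C6 sp3, C7 sp3

C1: 3 σ bonds, plus one π bond; 3 regions of electron density → sp2.
C2 (3 σ bonds, plus one π bond) has steric number 3: sp2.
C3 carries 2 σ bonds, plus two π bonds, giving a steric number of 2, so it is sp.
C4 — 2 σ bonds, plus two π bonds. Steric number 2, so sp.
C5 has 4 σ bonds: steric number 4 → sp3.
C6 (4 σ bonds) has steric number 4: sp3.
C7 — 4 σ bonds. Steric number 4, so sp3.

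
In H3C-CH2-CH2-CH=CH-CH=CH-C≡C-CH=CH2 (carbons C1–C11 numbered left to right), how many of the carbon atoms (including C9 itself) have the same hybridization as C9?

2

C9 is sp (two π bonds).
C1: sp3
C2: sp3
C3: sp3
C4: sp2
C5: sp2
C6: sp2
C7: sp2
C8: sp ✓
C9: sp ✓
C10: sp2
C11: sp2
2 carbons are sp.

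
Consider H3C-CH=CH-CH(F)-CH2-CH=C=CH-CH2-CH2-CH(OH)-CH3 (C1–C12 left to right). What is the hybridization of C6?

C6 is sp2: 3 σ bonds, plus one π bond, 3 electron-density regions.

sp^2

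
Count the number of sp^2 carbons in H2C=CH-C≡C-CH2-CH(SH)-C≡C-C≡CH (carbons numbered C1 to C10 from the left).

C1: sp2 ✓
C2: sp2 ✓
C3: sp
C4: sp
C5: sp3
C6: sp3
C7: sp
C8: sp
C9: sp
C10: sp
C1, C2 → 2 sp2 carbons.

2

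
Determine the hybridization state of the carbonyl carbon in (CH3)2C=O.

The carbonyl carbon — 3 σ bonds, plus one π bond. Steric number 3, so sp2.

sp²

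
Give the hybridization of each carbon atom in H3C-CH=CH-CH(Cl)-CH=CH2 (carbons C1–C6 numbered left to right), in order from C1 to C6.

C1 sp3, C2 sp2, C3 sp2, C4 sp3, C5 sp2, C6 sp2

C1 carries 4 σ bonds, giving a steric number of 4, so it is sp3.
C2 is sp2: 3 σ bonds, plus one π bond, 3 electron-density regions.
C3 carries 3 σ bonds, plus one π bond, giving a steric number of 3, so it is sp2.
C4 (4 σ bonds) has steric number 4: sp3.
C5 is sp2: 3 σ bonds, plus one π bond, 3 electron-density regions.
C6 (3 σ bonds, plus one π bond) has steric number 3: sp2.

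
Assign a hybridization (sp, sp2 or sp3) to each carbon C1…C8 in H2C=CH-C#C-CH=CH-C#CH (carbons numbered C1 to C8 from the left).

C1 sp2, C2 sp2, C3 sp, C4 sp, C5 sp2, C6 sp2, C7 sp, C8 sp

C1 carries 3 σ bonds, plus one π bond, giving a steric number of 3, so it is sp2.
C2 (3 σ bonds, plus one π bond) has steric number 3: sp2.
C3 carries 2 σ bonds, plus two π bonds, giving a steric number of 2, so it is sp.
C4 is sp: 2 σ bonds, plus two π bonds, 2 electron-density regions.
C5 is sp2: 3 σ bonds, plus one π bond, 3 electron-density regions.
C6 (3 σ bonds, plus one π bond) has steric number 3: sp2.
C7: 2 σ bonds, plus two π bonds — 2 electron domains, sp.
C8: 2 σ bonds, plus two π bonds; 2 regions of electron density → sp.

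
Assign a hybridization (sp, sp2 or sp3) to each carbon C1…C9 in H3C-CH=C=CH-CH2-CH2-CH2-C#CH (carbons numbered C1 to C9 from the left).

C1: 4 σ bonds — 4 electron domains, sp3.
C2 has 3 σ bonds, plus one π bond: steric number 3 → sp2.
C3 carries 2 σ bonds, plus two π bonds, giving a steric number of 2, so it is sp.
C4 carries 3 σ bonds, plus one π bond, giving a steric number of 3, so it is sp2.
C5 (4 σ bonds) has steric number 4: sp3.
C6: 4 σ bonds; 4 regions of electron density → sp3.
C7 — 4 σ bonds. Steric number 4, so sp3.
C8 is sp: 2 σ bonds, plus two π bonds, 2 electron-density regions.
C9 carries 2 σ bonds, plus two π bonds, giving a steric number of 2, so it is sp.

C1 sp3, C2 sp2, C3 sp, C4 sp2, C5 sp3, C6 sp3, C7 sp3, C8 sp, C9 sp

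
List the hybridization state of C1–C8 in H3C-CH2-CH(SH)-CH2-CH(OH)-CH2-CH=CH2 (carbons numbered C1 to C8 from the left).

C1 carries 4 σ bonds, giving a steric number of 4, so it is sp3.
C2 (4 σ bonds) has steric number 4: sp3.
C3 (4 σ bonds) has steric number 4: sp3.
C4: 4 σ bonds; 4 regions of electron density → sp3.
C5 carries 4 σ bonds, giving a steric number of 4, so it is sp3.
C6: 4 σ bonds; 4 regions of electron density → sp3.
C7 carries 3 σ bonds, plus one π bond, giving a steric number of 3, so it is sp2.
C8: 3 σ bonds, plus one π bond — 3 electron domains, sp2.

C1 sp3, C2 sp3, C3 sp3, C4 sp3, C5 sp3, C6 sp3, C7 sp2, C8 sp2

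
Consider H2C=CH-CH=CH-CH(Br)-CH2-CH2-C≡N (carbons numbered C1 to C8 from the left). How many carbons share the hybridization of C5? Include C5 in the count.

C5 is sp3 (only σ bonds).
C1: sp2
C2: sp2
C3: sp2
C4: sp2
C5: sp3 ✓
C6: sp3 ✓
C7: sp3 ✓
C8: sp
3 carbons are sp3.

3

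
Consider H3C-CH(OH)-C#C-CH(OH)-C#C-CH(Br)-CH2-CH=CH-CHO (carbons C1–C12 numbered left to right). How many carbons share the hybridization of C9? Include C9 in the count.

C9 is sp3 (only σ bonds).
C1: sp3 ✓
C2: sp3 ✓
C3: sp
C4: sp
C5: sp3 ✓
C6: sp
C7: sp
C8: sp3 ✓
C9: sp3 ✓
C10: sp2
C11: sp2
C12: sp2
5 carbons are sp3.

5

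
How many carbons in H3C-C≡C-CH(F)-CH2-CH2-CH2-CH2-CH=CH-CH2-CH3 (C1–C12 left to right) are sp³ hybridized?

C1: sp3 ✓
C2: sp
C3: sp
C4: sp3 ✓
C5: sp3 ✓
C6: sp3 ✓
C7: sp3 ✓
C8: sp3 ✓
C9: sp2
C10: sp2
C11: sp3 ✓
C12: sp3 ✓
C1, C4, C5, C6, C7, C8, C11, C12 → 8 sp3 carbons.

8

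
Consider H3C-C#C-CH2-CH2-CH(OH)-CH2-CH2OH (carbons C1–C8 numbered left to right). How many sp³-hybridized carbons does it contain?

C1: sp3 ✓
C2: sp
C3: sp
C4: sp3 ✓
C5: sp3 ✓
C6: sp3 ✓
C7: sp3 ✓
C8: sp3 ✓
C1, C4, C5, C6, C7, C8 → 6 sp3 carbons.

6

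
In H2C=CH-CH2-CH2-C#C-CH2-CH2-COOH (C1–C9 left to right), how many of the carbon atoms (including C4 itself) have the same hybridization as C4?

4

C4 is sp3 (only σ bonds).
C1: sp2
C2: sp2
C3: sp3 ✓
C4: sp3 ✓
C5: sp
C6: sp
C7: sp3 ✓
C8: sp3 ✓
C9: sp2
4 carbons are sp3.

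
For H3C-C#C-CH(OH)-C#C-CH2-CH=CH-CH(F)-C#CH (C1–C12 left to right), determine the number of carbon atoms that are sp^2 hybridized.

C1: sp3
C2: sp
C3: sp
C4: sp3
C5: sp
C6: sp
C7: sp3
C8: sp2 ✓
C9: sp2 ✓
C10: sp3
C11: sp
C12: sp
C8, C9 → 2 sp2 carbons.

2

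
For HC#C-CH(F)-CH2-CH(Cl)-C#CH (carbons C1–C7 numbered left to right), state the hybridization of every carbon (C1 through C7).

C1 has 2 σ bonds, plus two π bonds: steric number 2 → sp.
C2 — 2 σ bonds, plus two π bonds. Steric number 2, so sp.
C3 (4 σ bonds) has steric number 4: sp3.
C4 — 4 σ bonds. Steric number 4, so sp3.
C5 carries 4 σ bonds, giving a steric number of 4, so it is sp3.
C6 is sp: 2 σ bonds, plus two π bonds, 2 electron-density regions.
C7 has 2 σ bonds, plus two π bonds: steric number 2 → sp.

C1 sp, C2 sp, C3 sp3, C4 sp3, C5 sp3, C6 sp, C7 sp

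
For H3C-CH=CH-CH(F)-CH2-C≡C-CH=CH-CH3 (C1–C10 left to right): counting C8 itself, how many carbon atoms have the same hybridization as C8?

4

C8 is sp2 (one π bond).
C1: sp3
C2: sp2 ✓
C3: sp2 ✓
C4: sp3
C5: sp3
C6: sp
C7: sp
C8: sp2 ✓
C9: sp2 ✓
C10: sp3
4 carbons are sp2.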